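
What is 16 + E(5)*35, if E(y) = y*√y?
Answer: 16 + 175*√5 ≈ 407.31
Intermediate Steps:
E(y) = y^(3/2)
16 + E(5)*35 = 16 + 5^(3/2)*35 = 16 + (5*√5)*35 = 16 + 175*√5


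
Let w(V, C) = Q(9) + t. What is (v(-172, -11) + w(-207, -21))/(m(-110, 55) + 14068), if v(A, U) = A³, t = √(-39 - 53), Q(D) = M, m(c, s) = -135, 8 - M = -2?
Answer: -5088438/13933 + 2*I*√23/13933 ≈ -365.21 + 0.00068841*I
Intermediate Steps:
M = 10 (M = 8 - 1*(-2) = 8 + 2 = 10)
Q(D) = 10
t = 2*I*√23 (t = √(-92) = 2*I*√23 ≈ 9.5917*I)
w(V, C) = 10 + 2*I*√23
(v(-172, -11) + w(-207, -21))/(m(-110, 55) + 14068) = ((-172)³ + (10 + 2*I*√23))/(-135 + 14068) = (-5088448 + (10 + 2*I*√23))/13933 = (-5088438 + 2*I*√23)*(1/13933) = -5088438/13933 + 2*I*√23/13933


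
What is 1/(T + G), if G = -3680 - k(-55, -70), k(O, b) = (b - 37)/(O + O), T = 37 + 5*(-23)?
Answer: -110/413487 ≈ -0.00026603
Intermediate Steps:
T = -78 (T = 37 - 115 = -78)
k(O, b) = (-37 + b)/(2*O) (k(O, b) = (-37 + b)/((2*O)) = (-37 + b)*(1/(2*O)) = (-37 + b)/(2*O))
G = -404907/110 (G = -3680 - (-37 - 70)/(2*(-55)) = -3680 - (-1)*(-107)/(2*55) = -3680 - 1*107/110 = -3680 - 107/110 = -404907/110 ≈ -3681.0)
1/(T + G) = 1/(-78 - 404907/110) = 1/(-413487/110) = -110/413487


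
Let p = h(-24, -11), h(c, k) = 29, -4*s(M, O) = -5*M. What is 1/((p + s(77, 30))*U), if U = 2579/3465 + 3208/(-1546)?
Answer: -3571260/595236931 ≈ -0.0059997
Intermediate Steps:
s(M, O) = 5*M/4 (s(M, O) = -(-5)*M/4 = 5*M/4)
p = 29
U = -3564293/2678445 (U = 2579*(1/3465) + 3208*(-1/1546) = 2579/3465 - 1604/773 = -3564293/2678445 ≈ -1.3307)
1/((p + s(77, 30))*U) = 1/((29 + (5/4)*77)*(-3564293/2678445)) = -2678445/3564293/(29 + 385/4) = -2678445/3564293/(501/4) = (4/501)*(-2678445/3564293) = -3571260/595236931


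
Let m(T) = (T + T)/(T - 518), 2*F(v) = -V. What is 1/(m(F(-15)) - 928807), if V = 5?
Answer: -1041/966888077 ≈ -1.0767e-6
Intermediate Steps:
F(v) = -5/2 (F(v) = (-1*5)/2 = (1/2)*(-5) = -5/2)
m(T) = 2*T/(-518 + T) (m(T) = (2*T)/(-518 + T) = 2*T/(-518 + T))
1/(m(F(-15)) - 928807) = 1/(2*(-5/2)/(-518 - 5/2) - 928807) = 1/(2*(-5/2)/(-1041/2) - 928807) = 1/(2*(-5/2)*(-2/1041) - 928807) = 1/(10/1041 - 928807) = 1/(-966888077/1041) = -1041/966888077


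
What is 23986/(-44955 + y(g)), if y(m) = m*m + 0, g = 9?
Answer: -11993/22437 ≈ -0.53452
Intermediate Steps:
y(m) = m² (y(m) = m² + 0 = m²)
23986/(-44955 + y(g)) = 23986/(-44955 + 9²) = 23986/(-44955 + 81) = 23986/(-44874) = 23986*(-1/44874) = -11993/22437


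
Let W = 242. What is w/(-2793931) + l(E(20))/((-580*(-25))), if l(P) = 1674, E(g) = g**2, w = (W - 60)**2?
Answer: 42823903/413387750 ≈ 0.10359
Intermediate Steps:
w = 33124 (w = (242 - 60)**2 = 182**2 = 33124)
w/(-2793931) + l(E(20))/((-580*(-25))) = 33124/(-2793931) + 1674/((-580*(-25))) = 33124*(-1/2793931) + 1674/14500 = -676/57019 + 1674*(1/14500) = -676/57019 + 837/7250 = 42823903/413387750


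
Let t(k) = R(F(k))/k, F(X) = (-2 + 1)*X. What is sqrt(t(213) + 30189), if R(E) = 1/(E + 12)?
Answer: 2*sqrt(1537083809398)/14271 ≈ 173.75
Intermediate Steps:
F(X) = -X
R(E) = 1/(12 + E)
t(k) = 1/(k*(12 - k)) (t(k) = 1/((12 - k)*k) = 1/(k*(12 - k)))
sqrt(t(213) + 30189) = sqrt(-1/(213*(-12 + 213)) + 30189) = sqrt(-1*1/213/201 + 30189) = sqrt(-1*1/213*1/201 + 30189) = sqrt(-1/42813 + 30189) = sqrt(1292481656/42813) = 2*sqrt(1537083809398)/14271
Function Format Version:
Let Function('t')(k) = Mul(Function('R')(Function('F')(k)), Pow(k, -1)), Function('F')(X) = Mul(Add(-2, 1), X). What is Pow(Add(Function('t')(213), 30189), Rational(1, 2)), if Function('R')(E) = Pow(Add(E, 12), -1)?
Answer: Mul(Rational(2, 14271), Pow(1537083809398, Rational(1, 2))) ≈ 173.75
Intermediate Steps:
Function('F')(X) = Mul(-1, X)
Function('R')(E) = Pow(Add(12, E), -1)
Function('t')(k) = Mul(Pow(k, -1), Pow(Add(12, Mul(-1, k)), -1)) (Function('t')(k) = Mul(Pow(Add(12, Mul(-1, k)), -1), Pow(k, -1)) = Mul(Pow(k, -1), Pow(Add(12, Mul(-1, k)), -1)))
Pow(Add(Function('t')(213), 30189), Rational(1, 2)) = Pow(Add(Mul(-1, Pow(213, -1), Pow(Add(-12, 213), -1)), 30189), Rational(1, 2)) = Pow(Add(Mul(-1, Rational(1, 213), Pow(201, -1)), 30189), Rational(1, 2)) = Pow(Add(Mul(-1, Rational(1, 213), Rational(1, 201)), 30189), Rational(1, 2)) = Pow(Add(Rational(-1, 42813), 30189), Rational(1, 2)) = Pow(Rational(1292481656, 42813), Rational(1, 2)) = Mul(Rational(2, 14271), Pow(1537083809398, Rational(1, 2)))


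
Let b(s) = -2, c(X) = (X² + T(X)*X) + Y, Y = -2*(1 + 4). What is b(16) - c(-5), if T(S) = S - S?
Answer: -17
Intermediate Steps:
Y = -10 (Y = -2*5 = -10)
T(S) = 0
c(X) = -10 + X² (c(X) = (X² + 0*X) - 10 = (X² + 0) - 10 = X² - 10 = -10 + X²)
b(16) - c(-5) = -2 - (-10 + (-5)²) = -2 - (-10 + 25) = -2 - 1*15 = -2 - 15 = -17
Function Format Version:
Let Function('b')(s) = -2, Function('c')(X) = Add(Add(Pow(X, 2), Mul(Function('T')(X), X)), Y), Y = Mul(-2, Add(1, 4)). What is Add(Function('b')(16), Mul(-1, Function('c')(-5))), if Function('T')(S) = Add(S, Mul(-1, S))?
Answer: -17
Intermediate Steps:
Y = -10 (Y = Mul(-2, 5) = -10)
Function('T')(S) = 0
Function('c')(X) = Add(-10, Pow(X, 2)) (Function('c')(X) = Add(Add(Pow(X, 2), Mul(0, X)), -10) = Add(Add(Pow(X, 2), 0), -10) = Add(Pow(X, 2), -10) = Add(-10, Pow(X, 2)))
Add(Function('b')(16), Mul(-1, Function('c')(-5))) = Add(-2, Mul(-1, Add(-10, Pow(-5, 2)))) = Add(-2, Mul(-1, Add(-10, 25))) = Add(-2, Mul(-1, 15)) = Add(-2, -15) = -17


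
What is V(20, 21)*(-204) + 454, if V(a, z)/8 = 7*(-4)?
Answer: 46150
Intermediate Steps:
V(a, z) = -224 (V(a, z) = 8*(7*(-4)) = 8*(-28) = -224)
V(20, 21)*(-204) + 454 = -224*(-204) + 454 = 45696 + 454 = 46150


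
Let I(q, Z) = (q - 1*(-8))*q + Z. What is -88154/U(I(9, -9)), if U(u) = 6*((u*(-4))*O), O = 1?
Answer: 44077/1728 ≈ 25.508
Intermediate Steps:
I(q, Z) = Z + q*(8 + q) (I(q, Z) = (q + 8)*q + Z = (8 + q)*q + Z = q*(8 + q) + Z = Z + q*(8 + q))
U(u) = -24*u (U(u) = 6*((u*(-4))*1) = 6*(-4*u*1) = 6*(-4*u) = -24*u)
-88154/U(I(9, -9)) = -88154*(-1/(24*(-9 + 9² + 8*9))) = -88154*(-1/(24*(-9 + 81 + 72))) = -88154/((-24*144)) = -88154/(-3456) = -88154*(-1/3456) = 44077/1728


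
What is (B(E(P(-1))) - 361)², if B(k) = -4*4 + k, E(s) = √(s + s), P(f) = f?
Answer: (377 - I*√2)² ≈ 1.4213e+5 - 1066.0*I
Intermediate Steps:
E(s) = √2*√s (E(s) = √(2*s) = √2*√s)
B(k) = -16 + k
(B(E(P(-1))) - 361)² = ((-16 + √2*√(-1)) - 361)² = ((-16 + √2*I) - 361)² = ((-16 + I*√2) - 361)² = (-377 + I*√2)²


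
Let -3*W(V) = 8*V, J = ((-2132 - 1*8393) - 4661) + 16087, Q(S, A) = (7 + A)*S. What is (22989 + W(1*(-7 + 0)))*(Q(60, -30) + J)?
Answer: -33062017/3 ≈ -1.1021e+7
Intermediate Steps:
Q(S, A) = S*(7 + A)
J = 901 (J = ((-2132 - 8393) - 4661) + 16087 = (-10525 - 4661) + 16087 = -15186 + 16087 = 901)
W(V) = -8*V/3
(22989 + W(1*(-7 + 0)))*(Q(60, -30) + J) = (22989 - 8*(-7 + 0)/3)*(60*(7 - 30) + 901) = (22989 - 8*(-7)/3)*(60*(-23) + 901) = (22989 - 8/3*(-7))*(-1380 + 901) = (22989 + 56/3)*(-479) = (69023/3)*(-479) = -33062017/3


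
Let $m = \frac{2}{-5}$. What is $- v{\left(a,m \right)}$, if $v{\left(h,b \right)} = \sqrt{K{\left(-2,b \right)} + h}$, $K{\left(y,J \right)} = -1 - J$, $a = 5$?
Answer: $- \frac{\sqrt{110}}{5} \approx -2.0976$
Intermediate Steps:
$m = - \frac{2}{5}$ ($m = 2 \left(- \frac{1}{5}\right) = - \frac{2}{5} \approx -0.4$)
$v{\left(h,b \right)} = \sqrt{-1 + h - b}$ ($v{\left(h,b \right)} = \sqrt{\left(-1 - b\right) + h} = \sqrt{-1 + h - b}$)
$- v{\left(a,m \right)} = - \sqrt{-1 + 5 - - \frac{2}{5}} = - \sqrt{-1 + 5 + \frac{2}{5}} = - \sqrt{\frac{22}{5}} = - \frac{\sqrt{110}}{5}$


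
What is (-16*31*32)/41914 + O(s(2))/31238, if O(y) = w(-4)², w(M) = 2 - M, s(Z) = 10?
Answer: -123575158/327327383 ≈ -0.37753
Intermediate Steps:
O(y) = 36 (O(y) = (2 - 1*(-4))² = (2 + 4)² = 6² = 36)
(-16*31*32)/41914 + O(s(2))/31238 = (-16*31*32)/41914 + 36/31238 = -496*32*(1/41914) + 36*(1/31238) = -15872*1/41914 + 18/15619 = -7936/20957 + 18/15619 = -123575158/327327383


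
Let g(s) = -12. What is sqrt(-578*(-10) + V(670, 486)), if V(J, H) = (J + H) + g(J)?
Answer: 2*sqrt(1731) ≈ 83.211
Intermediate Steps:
V(J, H) = -12 + H + J (V(J, H) = (J + H) - 12 = (H + J) - 12 = -12 + H + J)
sqrt(-578*(-10) + V(670, 486)) = sqrt(-578*(-10) + (-12 + 486 + 670)) = sqrt(5780 + 1144) = sqrt(6924) = 2*sqrt(1731)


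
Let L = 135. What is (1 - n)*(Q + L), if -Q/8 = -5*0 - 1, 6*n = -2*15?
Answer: 858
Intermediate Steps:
n = -5 (n = (-2*15)/6 = (1/6)*(-30) = -5)
Q = 8 (Q = -8*(-5*0 - 1) = -8*(0 - 1) = -8*(-1) = 8)
(1 - n)*(Q + L) = (1 - 1*(-5))*(8 + 135) = (1 + 5)*143 = 6*143 = 858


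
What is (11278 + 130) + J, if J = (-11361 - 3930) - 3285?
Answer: -7168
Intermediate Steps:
J = -18576 (J = -15291 - 3285 = -18576)
(11278 + 130) + J = (11278 + 130) - 18576 = 11408 - 18576 = -7168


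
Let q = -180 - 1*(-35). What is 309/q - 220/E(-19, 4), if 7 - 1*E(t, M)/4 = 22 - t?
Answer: -2531/4930 ≈ -0.51339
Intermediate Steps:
E(t, M) = -60 + 4*t (E(t, M) = 28 - 4*(22 - t) = 28 + (-88 + 4*t) = -60 + 4*t)
q = -145 (q = -180 + 35 = -145)
309/q - 220/E(-19, 4) = 309/(-145) - 220/(-60 + 4*(-19)) = 309*(-1/145) - 220/(-60 - 76) = -309/145 - 220/(-136) = -309/145 - 220*(-1/136) = -309/145 + 55/34 = -2531/4930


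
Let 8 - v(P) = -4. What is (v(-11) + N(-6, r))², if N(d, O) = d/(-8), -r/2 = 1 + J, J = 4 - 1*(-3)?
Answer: 2601/16 ≈ 162.56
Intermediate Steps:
v(P) = 12 (v(P) = 8 - 1*(-4) = 8 + 4 = 12)
J = 7 (J = 4 + 3 = 7)
r = -16 (r = -2*(1 + 7) = -2*8 = -16)
N(d, O) = -d/8 (N(d, O) = d*(-⅛) = -d/8)
(v(-11) + N(-6, r))² = (12 - ⅛*(-6))² = (12 + ¾)² = (51/4)² = 2601/16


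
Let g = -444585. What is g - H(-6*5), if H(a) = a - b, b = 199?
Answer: -444356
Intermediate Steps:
H(a) = -199 + a (H(a) = a - 1*199 = a - 199 = -199 + a)
g - H(-6*5) = -444585 - (-199 - 6*5) = -444585 - (-199 - 30) = -444585 - 1*(-229) = -444585 + 229 = -444356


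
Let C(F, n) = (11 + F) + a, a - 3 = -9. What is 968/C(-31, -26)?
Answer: -484/13 ≈ -37.231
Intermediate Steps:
a = -6 (a = 3 - 9 = -6)
C(F, n) = 5 + F (C(F, n) = (11 + F) - 6 = 5 + F)
968/C(-31, -26) = 968/(5 - 31) = 968/(-26) = 968*(-1/26) = -484/13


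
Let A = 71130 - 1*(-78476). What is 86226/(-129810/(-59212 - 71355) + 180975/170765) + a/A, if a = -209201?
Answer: 19174048145640513487/456760756830990 ≈ 41978.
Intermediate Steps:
A = 149606 (A = 71130 + 78476 = 149606)
86226/(-129810/(-59212 - 71355) + 180975/170765) + a/A = 86226/(-129810/(-59212 - 71355) + 180975/170765) - 209201/149606 = 86226/(-129810/(-130567) + 180975*(1/170765)) - 209201*1/149606 = 86226/(-129810*(-1/130567) + 36195/34153) - 209201/149606 = 86226/(129810/130567 + 36195/34153) - 209201/149606 = 86226/(9159273495/4459254751) - 209201/149606 = 86226*(4459254751/9159273495) - 209201/149606 = 128167900053242/3053091165 - 209201/149606 = 19174048145640513487/456760756830990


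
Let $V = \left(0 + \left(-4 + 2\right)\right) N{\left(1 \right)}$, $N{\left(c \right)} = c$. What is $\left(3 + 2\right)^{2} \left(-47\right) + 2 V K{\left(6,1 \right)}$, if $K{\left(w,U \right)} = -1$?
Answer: $-1171$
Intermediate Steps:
$V = -2$ ($V = \left(0 + \left(-4 + 2\right)\right) 1 = \left(0 - 2\right) 1 = \left(-2\right) 1 = -2$)
$\left(3 + 2\right)^{2} \left(-47\right) + 2 V K{\left(6,1 \right)} = \left(3 + 2\right)^{2} \left(-47\right) + 2 \left(-2\right) \left(-1\right) = 5^{2} \left(-47\right) - -4 = 25 \left(-47\right) + 4 = -1175 + 4 = -1171$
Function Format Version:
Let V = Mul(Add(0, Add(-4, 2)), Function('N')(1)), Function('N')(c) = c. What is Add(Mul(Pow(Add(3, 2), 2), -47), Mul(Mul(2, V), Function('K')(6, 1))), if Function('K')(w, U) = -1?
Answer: -1171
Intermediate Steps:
V = -2 (V = Mul(Add(0, Add(-4, 2)), 1) = Mul(Add(0, -2), 1) = Mul(-2, 1) = -2)
Add(Mul(Pow(Add(3, 2), 2), -47), Mul(Mul(2, V), Function('K')(6, 1))) = Add(Mul(Pow(Add(3, 2), 2), -47), Mul(Mul(2, -2), -1)) = Add(Mul(Pow(5, 2), -47), Mul(-4, -1)) = Add(Mul(25, -47), 4) = Add(-1175, 4) = -1171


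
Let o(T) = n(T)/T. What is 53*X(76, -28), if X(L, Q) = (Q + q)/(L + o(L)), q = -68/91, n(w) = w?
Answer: -138648/7007 ≈ -19.787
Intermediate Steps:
o(T) = 1 (o(T) = T/T = 1)
q = -68/91 (q = -68*1/91 = -68/91 ≈ -0.74725)
X(L, Q) = (-68/91 + Q)/(1 + L) (X(L, Q) = (Q - 68/91)/(L + 1) = (-68/91 + Q)/(1 + L))
53*X(76, -28) = 53*((-68/91 - 28)/(1 + 76)) = 53*(-2616/91/77) = 53*((1/77)*(-2616/91)) = 53*(-2616/7007) = -138648/7007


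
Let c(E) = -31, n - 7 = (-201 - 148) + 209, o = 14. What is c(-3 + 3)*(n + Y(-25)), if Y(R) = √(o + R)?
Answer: 4123 - 31*I*√11 ≈ 4123.0 - 102.82*I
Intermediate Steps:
n = -133 (n = 7 + ((-201 - 148) + 209) = 7 + (-349 + 209) = 7 - 140 = -133)
Y(R) = √(14 + R)
c(-3 + 3)*(n + Y(-25)) = -31*(-133 + √(14 - 25)) = -31*(-133 + √(-11)) = -31*(-133 + I*√11) = 4123 - 31*I*√11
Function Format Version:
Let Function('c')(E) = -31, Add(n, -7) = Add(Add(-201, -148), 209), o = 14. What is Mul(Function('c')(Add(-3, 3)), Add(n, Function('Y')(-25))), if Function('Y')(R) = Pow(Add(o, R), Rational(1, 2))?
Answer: Add(4123, Mul(-31, I, Pow(11, Rational(1, 2)))) ≈ Add(4123.0, Mul(-102.82, I))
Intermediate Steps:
n = -133 (n = Add(7, Add(Add(-201, -148), 209)) = Add(7, Add(-349, 209)) = Add(7, -140) = -133)
Function('Y')(R) = Pow(Add(14, R), Rational(1, 2))
Mul(Function('c')(Add(-3, 3)), Add(n, Function('Y')(-25))) = Mul(-31, Add(-133, Pow(Add(14, -25), Rational(1, 2)))) = Mul(-31, Add(-133, Pow(-11, Rational(1, 2)))) = Mul(-31, Add(-133, Mul(I, Pow(11, Rational(1, 2))))) = Add(4123, Mul(-31, I, Pow(11, Rational(1, 2))))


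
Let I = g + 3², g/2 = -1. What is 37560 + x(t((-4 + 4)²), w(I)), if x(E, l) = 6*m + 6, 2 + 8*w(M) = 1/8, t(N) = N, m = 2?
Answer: 37578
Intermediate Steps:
g = -2 (g = 2*(-1) = -2)
I = 7 (I = -2 + 3² = -2 + 9 = 7)
w(M) = -15/64 (w(M) = -¼ + (⅛)/8 = -¼ + (⅛)*(⅛) = -¼ + 1/64 = -15/64)
x(E, l) = 18 (x(E, l) = 6*2 + 6 = 12 + 6 = 18)
37560 + x(t((-4 + 4)²), w(I)) = 37560 + 18 = 37578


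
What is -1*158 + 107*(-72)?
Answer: -7862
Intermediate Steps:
-1*158 + 107*(-72) = -158 - 7704 = -7862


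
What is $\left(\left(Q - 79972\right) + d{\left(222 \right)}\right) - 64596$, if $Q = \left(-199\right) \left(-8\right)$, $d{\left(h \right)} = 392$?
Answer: $-142584$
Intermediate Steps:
$Q = 1592$
$\left(\left(Q - 79972\right) + d{\left(222 \right)}\right) - 64596 = \left(\left(1592 - 79972\right) + 392\right) - 64596 = \left(-78380 + 392\right) - 64596 = -77988 - 64596 = -142584$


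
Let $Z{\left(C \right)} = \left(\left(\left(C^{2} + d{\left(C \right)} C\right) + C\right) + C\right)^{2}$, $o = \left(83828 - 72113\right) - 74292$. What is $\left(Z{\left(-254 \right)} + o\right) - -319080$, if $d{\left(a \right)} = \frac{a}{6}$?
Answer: $\frac{50304724051}{9} \approx 5.5894 \cdot 10^{9}$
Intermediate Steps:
$d{\left(a \right)} = \frac{a}{6}$ ($d{\left(a \right)} = a \frac{1}{6} = \frac{a}{6}$)
$o = -62577$ ($o = 11715 - 74292 = -62577$)
$Z{\left(C \right)} = \left(2 C + \frac{7 C^{2}}{6}\right)^{2}$ ($Z{\left(C \right)} = \left(\left(\left(C^{2} + \frac{C}{6} C\right) + C\right) + C\right)^{2} = \left(\left(\left(C^{2} + \frac{C^{2}}{6}\right) + C\right) + C\right)^{2} = \left(\left(\frac{7 C^{2}}{6} + C\right) + C\right)^{2} = \left(\left(C + \frac{7 C^{2}}{6}\right) + C\right)^{2} = \left(2 C + \frac{7 C^{2}}{6}\right)^{2}$)
$\left(Z{\left(-254 \right)} + o\right) - -319080 = \left(\frac{\left(-254\right)^{2} \left(12 + 7 \left(-254\right)\right)^{2}}{36} - 62577\right) - -319080 = \left(\frac{1}{36} \cdot 64516 \left(12 - 1778\right)^{2} - 62577\right) + 319080 = \left(\frac{1}{36} \cdot 64516 \left(-1766\right)^{2} - 62577\right) + 319080 = \left(\frac{1}{36} \cdot 64516 \cdot 3118756 - 62577\right) + 319080 = \left(\frac{50302415524}{9} - 62577\right) + 319080 = \frac{50301852331}{9} + 319080 = \frac{50304724051}{9}$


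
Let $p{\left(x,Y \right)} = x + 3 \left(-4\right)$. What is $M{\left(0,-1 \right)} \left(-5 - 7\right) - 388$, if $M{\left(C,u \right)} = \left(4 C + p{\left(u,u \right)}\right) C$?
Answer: $-388$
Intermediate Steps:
$p{\left(x,Y \right)} = -12 + x$ ($p{\left(x,Y \right)} = x - 12 = -12 + x$)
$M{\left(C,u \right)} = C \left(-12 + u + 4 C\right)$ ($M{\left(C,u \right)} = \left(4 C + \left(-12 + u\right)\right) C = \left(-12 + u + 4 C\right) C = C \left(-12 + u + 4 C\right)$)
$M{\left(0,-1 \right)} \left(-5 - 7\right) - 388 = 0 \left(-12 - 1 + 4 \cdot 0\right) \left(-5 - 7\right) - 388 = 0 \left(-12 - 1 + 0\right) \left(-5 - 7\right) - 388 = 0 \left(-13\right) \left(-12\right) - 388 = 0 \left(-12\right) - 388 = 0 - 388 = -388$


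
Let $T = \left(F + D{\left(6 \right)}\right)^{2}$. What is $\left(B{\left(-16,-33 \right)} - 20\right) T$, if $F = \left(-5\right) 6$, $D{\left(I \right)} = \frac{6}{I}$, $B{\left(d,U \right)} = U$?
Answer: $-44573$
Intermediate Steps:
$F = -30$
$T = 841$ ($T = \left(-30 + \frac{6}{6}\right)^{2} = \left(-30 + 6 \cdot \frac{1}{6}\right)^{2} = \left(-30 + 1\right)^{2} = \left(-29\right)^{2} = 841$)
$\left(B{\left(-16,-33 \right)} - 20\right) T = \left(-33 - 20\right) 841 = \left(-53\right) 841 = -44573$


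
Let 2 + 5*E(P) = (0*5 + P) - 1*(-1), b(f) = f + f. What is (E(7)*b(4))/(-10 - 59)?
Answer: -16/115 ≈ -0.13913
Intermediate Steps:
b(f) = 2*f
E(P) = -⅕ + P/5 (E(P) = -⅖ + ((0*5 + P) - 1*(-1))/5 = -⅖ + ((0 + P) + 1)/5 = -⅖ + (P + 1)/5 = -⅖ + (1 + P)/5 = -⅖ + (⅕ + P/5) = -⅕ + P/5)
(E(7)*b(4))/(-10 - 59) = ((-⅕ + (⅕)*7)*(2*4))/(-10 - 59) = ((-⅕ + 7/5)*8)/(-69) = ((6/5)*8)*(-1/69) = (48/5)*(-1/69) = -16/115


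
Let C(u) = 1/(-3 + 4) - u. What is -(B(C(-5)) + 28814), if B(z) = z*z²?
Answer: -29030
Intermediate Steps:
C(u) = 1 - u (C(u) = 1/1 - u = 1 - u)
B(z) = z³
-(B(C(-5)) + 28814) = -((1 - 1*(-5))³ + 28814) = -((1 + 5)³ + 28814) = -(6³ + 28814) = -(216 + 28814) = -1*29030 = -29030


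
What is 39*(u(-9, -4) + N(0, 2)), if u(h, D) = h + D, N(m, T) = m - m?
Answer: -507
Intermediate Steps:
N(m, T) = 0
u(h, D) = D + h
39*(u(-9, -4) + N(0, 2)) = 39*((-4 - 9) + 0) = 39*(-13 + 0) = 39*(-13) = -507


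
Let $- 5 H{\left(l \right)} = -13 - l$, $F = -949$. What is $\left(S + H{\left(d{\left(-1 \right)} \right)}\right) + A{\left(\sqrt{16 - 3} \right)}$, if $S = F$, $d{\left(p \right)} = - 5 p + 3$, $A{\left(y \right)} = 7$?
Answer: $- \frac{4689}{5} \approx -937.8$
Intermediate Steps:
$d{\left(p \right)} = 3 - 5 p$
$H{\left(l \right)} = \frac{13}{5} + \frac{l}{5}$ ($H{\left(l \right)} = - \frac{-13 - l}{5} = \frac{13}{5} + \frac{l}{5}$)
$S = -949$
$\left(S + H{\left(d{\left(-1 \right)} \right)}\right) + A{\left(\sqrt{16 - 3} \right)} = \left(-949 + \left(\frac{13}{5} + \frac{3 - -5}{5}\right)\right) + 7 = \left(-949 + \left(\frac{13}{5} + \frac{3 + 5}{5}\right)\right) + 7 = \left(-949 + \left(\frac{13}{5} + \frac{1}{5} \cdot 8\right)\right) + 7 = \left(-949 + \left(\frac{13}{5} + \frac{8}{5}\right)\right) + 7 = \left(-949 + \frac{21}{5}\right) + 7 = - \frac{4724}{5} + 7 = - \frac{4689}{5}$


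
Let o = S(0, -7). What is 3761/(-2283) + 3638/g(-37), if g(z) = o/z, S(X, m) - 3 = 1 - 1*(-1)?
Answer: -307324303/11415 ≈ -26923.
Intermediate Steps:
S(X, m) = 5 (S(X, m) = 3 + (1 - 1*(-1)) = 3 + (1 + 1) = 3 + 2 = 5)
o = 5
g(z) = 5/z
3761/(-2283) + 3638/g(-37) = 3761/(-2283) + 3638/((5/(-37))) = 3761*(-1/2283) + 3638/((5*(-1/37))) = -3761/2283 + 3638/(-5/37) = -3761/2283 + 3638*(-37/5) = -3761/2283 - 134606/5 = -307324303/11415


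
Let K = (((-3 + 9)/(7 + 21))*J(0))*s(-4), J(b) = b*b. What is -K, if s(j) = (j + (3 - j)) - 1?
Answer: 0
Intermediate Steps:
s(j) = 2 (s(j) = 3 - 1 = 2)
J(b) = b**2
K = 0 (K = (((-3 + 9)/(7 + 21))*0**2)*2 = ((6/28)*0)*2 = ((6*(1/28))*0)*2 = ((3/14)*0)*2 = 0*2 = 0)
-K = -1*0 = 0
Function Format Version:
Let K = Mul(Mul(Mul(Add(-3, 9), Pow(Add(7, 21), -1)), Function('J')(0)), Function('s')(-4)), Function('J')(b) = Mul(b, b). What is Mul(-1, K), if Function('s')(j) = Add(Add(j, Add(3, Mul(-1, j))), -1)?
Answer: 0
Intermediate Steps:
Function('s')(j) = 2 (Function('s')(j) = Add(3, -1) = 2)
Function('J')(b) = Pow(b, 2)
K = 0 (K = Mul(Mul(Mul(Add(-3, 9), Pow(Add(7, 21), -1)), Pow(0, 2)), 2) = Mul(Mul(Mul(6, Pow(28, -1)), 0), 2) = Mul(Mul(Mul(6, Rational(1, 28)), 0), 2) = Mul(Mul(Rational(3, 14), 0), 2) = Mul(0, 2) = 0)
Mul(-1, K) = Mul(-1, 0) = 0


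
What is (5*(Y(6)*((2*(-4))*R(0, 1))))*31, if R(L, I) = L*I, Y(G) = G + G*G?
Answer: 0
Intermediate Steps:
Y(G) = G + G²
R(L, I) = I*L
(5*(Y(6)*((2*(-4))*R(0, 1))))*31 = (5*((6*(1 + 6))*((2*(-4))*(1*0))))*31 = (5*((6*7)*(-8*0)))*31 = (5*(42*0))*31 = (5*0)*31 = 0*31 = 0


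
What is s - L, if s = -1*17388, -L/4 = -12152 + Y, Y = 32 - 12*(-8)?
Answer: -65484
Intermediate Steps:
Y = 128 (Y = 32 + 96 = 128)
L = 48096 (L = -4*(-12152 + 128) = -4*(-12024) = 48096)
s = -17388
s - L = -17388 - 1*48096 = -17388 - 48096 = -65484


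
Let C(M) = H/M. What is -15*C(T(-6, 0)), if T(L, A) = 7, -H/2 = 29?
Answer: 870/7 ≈ 124.29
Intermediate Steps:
H = -58 (H = -2*29 = -58)
C(M) = -58/M
-15*C(T(-6, 0)) = -(-870)/7 = -15*(-58/7) = 870/7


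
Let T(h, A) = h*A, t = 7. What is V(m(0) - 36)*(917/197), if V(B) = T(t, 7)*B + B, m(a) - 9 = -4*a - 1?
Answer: -1283800/197 ≈ -6516.8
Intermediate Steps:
m(a) = 8 - 4*a (m(a) = 9 + (-4*a - 1) = 9 + (-1 - 4*a) = 8 - 4*a)
T(h, A) = A*h
V(B) = 50*B (V(B) = (7*7)*B + B = 49*B + B = 50*B)
V(m(0) - 36)*(917/197) = (50*((8 - 4*0) - 36))*(917/197) = (50*((8 + 0) - 36))*(917*(1/197)) = (50*(8 - 36))*(917/197) = (50*(-28))*(917/197) = -1400*917/197 = -1283800/197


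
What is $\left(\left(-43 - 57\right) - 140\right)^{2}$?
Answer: $57600$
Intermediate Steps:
$\left(\left(-43 - 57\right) - 140\right)^{2} = \left(-100 - 140\right)^{2} = \left(-240\right)^{2} = 57600$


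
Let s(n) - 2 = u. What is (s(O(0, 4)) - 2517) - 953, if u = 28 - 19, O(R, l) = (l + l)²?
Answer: -3459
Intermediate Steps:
O(R, l) = 4*l² (O(R, l) = (2*l)² = 4*l²)
u = 9
s(n) = 11 (s(n) = 2 + 9 = 11)
(s(O(0, 4)) - 2517) - 953 = (11 - 2517) - 953 = -2506 - 953 = -3459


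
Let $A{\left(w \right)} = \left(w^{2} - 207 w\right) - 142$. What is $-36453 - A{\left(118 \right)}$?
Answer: $-25809$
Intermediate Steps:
$A{\left(w \right)} = -142 + w^{2} - 207 w$
$-36453 - A{\left(118 \right)} = -36453 - \left(-142 + 118^{2} - 24426\right) = -36453 - \left(-142 + 13924 - 24426\right) = -36453 - -10644 = -36453 + 10644 = -25809$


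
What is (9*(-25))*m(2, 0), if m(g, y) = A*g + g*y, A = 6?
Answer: -2700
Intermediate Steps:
m(g, y) = 6*g + g*y
(9*(-25))*m(2, 0) = (9*(-25))*(2*(6 + 0)) = -450*6 = -225*12 = -2700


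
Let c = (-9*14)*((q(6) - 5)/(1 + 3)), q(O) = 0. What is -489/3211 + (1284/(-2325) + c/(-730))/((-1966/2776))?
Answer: 166457161792/178574065475 ≈ 0.93215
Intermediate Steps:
c = 315/2 (c = (-9*14)*((0 - 5)/(1 + 3)) = -(-630)/4 = -126*(-5/4) = 315/2 ≈ 157.50)
-489/3211 + (1284/(-2325) + c/(-730))/((-1966/2776)) = -489/3211 + (1284/(-2325) + (315/2)/(-730))/((-1966/2776)) = -489*1/3211 + (1284*(-1/2325) + (315/2)*(-1/730))/((-1966*1/2776)) = -489/3211 + (-428/775 - 63/292)/(-983/1388) = -489/3211 - 173801/226300*(-1388/983) = -489/3211 + 60308947/55613225 = 166457161792/178574065475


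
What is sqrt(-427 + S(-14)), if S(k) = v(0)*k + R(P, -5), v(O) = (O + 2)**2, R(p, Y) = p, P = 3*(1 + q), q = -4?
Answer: 2*I*sqrt(123) ≈ 22.181*I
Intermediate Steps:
P = -9 (P = 3*(1 - 4) = 3*(-3) = -9)
v(O) = (2 + O)**2
S(k) = -9 + 4*k (S(k) = (2 + 0)**2*k - 9 = 2**2*k - 9 = 4*k - 9 = -9 + 4*k)
sqrt(-427 + S(-14)) = sqrt(-427 + (-9 + 4*(-14))) = sqrt(-427 + (-9 - 56)) = sqrt(-427 - 65) = sqrt(-492) = 2*I*sqrt(123)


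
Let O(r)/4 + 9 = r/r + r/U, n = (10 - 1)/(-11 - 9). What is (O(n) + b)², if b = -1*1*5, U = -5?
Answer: 839056/625 ≈ 1342.5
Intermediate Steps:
b = -5 (b = -1*5 = -5)
n = -9/20 (n = 9/(-20) = 9*(-1/20) = -9/20 ≈ -0.45000)
O(r) = -32 - 4*r/5 (O(r) = -36 + 4*(r/r + r/(-5)) = -36 + 4*(1 + r*(-⅕)) = -36 + 4*(1 - r/5) = -36 + (4 - 4*r/5) = -32 - 4*r/5)
(O(n) + b)² = ((-32 - ⅘*(-9/20)) - 5)² = ((-32 + 9/25) - 5)² = (-791/25 - 5)² = (-916/25)² = 839056/625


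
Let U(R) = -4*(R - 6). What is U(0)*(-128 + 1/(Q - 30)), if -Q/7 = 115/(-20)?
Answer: -125856/41 ≈ -3069.7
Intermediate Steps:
Q = 161/4 (Q = -805/(-20) = -805*(-1)/20 = -7*(-23/4) = 161/4 ≈ 40.250)
U(R) = 24 - 4*R (U(R) = -4*(-6 + R) = 24 - 4*R)
U(0)*(-128 + 1/(Q - 30)) = (24 - 4*0)*(-128 + 1/(161/4 - 30)) = (24 + 0)*(-128 + 1/(41/4)) = 24*(-128 + 4/41) = 24*(-5244/41) = -125856/41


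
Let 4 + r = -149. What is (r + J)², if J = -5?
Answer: 24964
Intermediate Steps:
r = -153 (r = -4 - 149 = -153)
(r + J)² = (-153 - 5)² = (-158)² = 24964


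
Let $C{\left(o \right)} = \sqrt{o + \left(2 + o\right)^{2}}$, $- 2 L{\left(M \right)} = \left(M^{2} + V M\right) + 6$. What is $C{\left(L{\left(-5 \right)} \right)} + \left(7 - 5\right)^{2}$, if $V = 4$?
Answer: $4 + \frac{3 \sqrt{3}}{2} \approx 6.5981$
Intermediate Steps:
$L{\left(M \right)} = -3 - 2 M - \frac{M^{2}}{2}$ ($L{\left(M \right)} = - \frac{\left(M^{2} + 4 M\right) + 6}{2} = - \frac{6 + M^{2} + 4 M}{2} = -3 - 2 M - \frac{M^{2}}{2}$)
$C{\left(L{\left(-5 \right)} \right)} + \left(7 - 5\right)^{2} = \sqrt{\left(-3 - -10 - \frac{\left(-5\right)^{2}}{2}\right) + \left(2 - \left(-7 + \frac{25}{2}\right)\right)^{2}} + \left(7 - 5\right)^{2} = \sqrt{\left(-3 + 10 - \frac{25}{2}\right) + \left(2 - \frac{11}{2}\right)^{2}} + 2^{2} = \sqrt{\left(-3 + 10 - \frac{25}{2}\right) + \left(2 - \frac{11}{2}\right)^{2}} + 4 = \sqrt{- \frac{11}{2} + \left(2 - \frac{11}{2}\right)^{2}} + 4 = \sqrt{- \frac{11}{2} + \left(- \frac{7}{2}\right)^{2}} + 4 = \sqrt{- \frac{11}{2} + \frac{49}{4}} + 4 = \sqrt{\frac{27}{4}} + 4 = \frac{3 \sqrt{3}}{2} + 4 = 4 + \frac{3 \sqrt{3}}{2}$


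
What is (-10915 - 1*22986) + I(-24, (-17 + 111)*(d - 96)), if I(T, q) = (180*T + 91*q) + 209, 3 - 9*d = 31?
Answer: -7972276/9 ≈ -8.8581e+5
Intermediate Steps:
d = -28/9 (d = 1/3 - 1/9*31 = 1/3 - 31/9 = -28/9 ≈ -3.1111)
I(T, q) = 209 + 91*q + 180*T (I(T, q) = (91*q + 180*T) + 209 = 209 + 91*q + 180*T)
(-10915 - 1*22986) + I(-24, (-17 + 111)*(d - 96)) = (-10915 - 1*22986) + (209 + 91*((-17 + 111)*(-28/9 - 96)) + 180*(-24)) = (-10915 - 22986) + (209 + 91*(94*(-892/9)) - 4320) = -33901 + (209 + 91*(-83848/9) - 4320) = -33901 + (209 - 7630168/9 - 4320) = -33901 - 7667167/9 = -7972276/9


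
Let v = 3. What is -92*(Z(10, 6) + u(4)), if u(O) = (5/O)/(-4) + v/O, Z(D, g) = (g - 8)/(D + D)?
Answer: -621/20 ≈ -31.050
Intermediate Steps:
Z(D, g) = (-8 + g)/(2*D) (Z(D, g) = (-8 + g)/((2*D)) = (-8 + g)*(1/(2*D)) = (-8 + g)/(2*D))
u(O) = 7/(4*O) (u(O) = (5/O)/(-4) + 3/O = (5/O)*(-¼) + 3/O = -5/(4*O) + 3/O = 7/(4*O))
-92*(Z(10, 6) + u(4)) = -92*((½)*(-8 + 6)/10 + (7/4)/4) = -92*((½)*(⅒)*(-2) + (7/4)*(¼)) = -92*(-⅒ + 7/16) = -92*27/80 = -621/20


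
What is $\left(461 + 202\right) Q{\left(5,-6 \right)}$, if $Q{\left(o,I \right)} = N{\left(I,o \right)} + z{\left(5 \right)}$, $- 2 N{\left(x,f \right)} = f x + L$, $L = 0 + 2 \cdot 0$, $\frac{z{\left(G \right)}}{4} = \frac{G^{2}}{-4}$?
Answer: $-6630$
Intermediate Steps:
$z{\left(G \right)} = - G^{2}$ ($z{\left(G \right)} = 4 \frac{G^{2}}{-4} = 4 \left(- \frac{G^{2}}{4}\right) = - G^{2}$)
$L = 0$ ($L = 0 + 0 = 0$)
$N{\left(x,f \right)} = - \frac{f x}{2}$ ($N{\left(x,f \right)} = - \frac{f x + 0}{2} = - \frac{f x}{2}$)
$Q{\left(o,I \right)} = -25 - \frac{I o}{2}$ ($Q{\left(o,I \right)} = - \frac{o I}{2} - 5^{2} = - \frac{I o}{2} - 25 = -25 - \frac{I o}{2}$)
$\left(461 + 202\right) Q{\left(5,-6 \right)} = \left(461 + 202\right) \left(-25 - \left(-3\right) 5\right) = 663 \left(-25 + 15\right) = 663 \left(-10\right) = -6630$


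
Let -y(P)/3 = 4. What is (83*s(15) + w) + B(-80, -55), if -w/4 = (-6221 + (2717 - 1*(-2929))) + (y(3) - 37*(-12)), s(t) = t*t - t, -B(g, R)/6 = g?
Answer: 18482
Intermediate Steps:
B(g, R) = -6*g
y(P) = -12 (y(P) = -3*4 = -12)
s(t) = t² - t
w = 572 (w = -4*((-6221 + (2717 - 1*(-2929))) + (-12 - 37*(-12))) = -4*((-6221 + (2717 + 2929)) + (-12 + 444)) = -4*((-6221 + 5646) + 432) = -4*(-575 + 432) = -4*(-143) = 572)
(83*s(15) + w) + B(-80, -55) = (83*(15*(-1 + 15)) + 572) - 6*(-80) = (83*(15*14) + 572) + 480 = (83*210 + 572) + 480 = (17430 + 572) + 480 = 18002 + 480 = 18482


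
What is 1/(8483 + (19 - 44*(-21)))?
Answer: 1/9426 ≈ 0.00010609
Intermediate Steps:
1/(8483 + (19 - 44*(-21))) = 1/(8483 + (19 + 924)) = 1/(8483 + 943) = 1/9426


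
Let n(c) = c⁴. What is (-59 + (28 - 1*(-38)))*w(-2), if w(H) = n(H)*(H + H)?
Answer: -448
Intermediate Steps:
w(H) = 2*H⁵ (w(H) = H⁴*(H + H) = H⁴*(2*H) = 2*H⁵)
(-59 + (28 - 1*(-38)))*w(-2) = (-59 + (28 - 1*(-38)))*(2*(-2)⁵) = (-59 + (28 + 38))*(2*(-32)) = (-59 + 66)*(-64) = 7*(-64) = -448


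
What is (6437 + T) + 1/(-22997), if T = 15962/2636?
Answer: 195289303841/30310046 ≈ 6443.1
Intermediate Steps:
T = 7981/1318 (T = 15962*(1/2636) = 7981/1318 ≈ 6.0554)
(6437 + T) + 1/(-22997) = (6437 + 7981/1318) + 1/(-22997) = 8491947/1318 - 1/22997 = 195289303841/30310046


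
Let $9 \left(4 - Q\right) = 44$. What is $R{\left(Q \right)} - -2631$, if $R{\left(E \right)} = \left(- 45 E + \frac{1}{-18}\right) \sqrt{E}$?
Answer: $2631 + \frac{719 i \sqrt{2}}{27} \approx 2631.0 + 37.66 i$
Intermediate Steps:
$Q = - \frac{8}{9}$ ($Q = 4 - \frac{44}{9} = - \frac{8}{9} \approx -0.88889$)
$R{\left(E \right)} = \sqrt{E} \left(- \frac{1}{18} - 45 E\right)$ ($R{\left(E \right)} = \left(- 45 E - \frac{1}{18}\right) \sqrt{E} = \left(- \frac{1}{18} - 45 E\right) \sqrt{E} = \sqrt{E} \left(- \frac{1}{18} - 45 E\right)$)
$R{\left(Q \right)} - -2631 = \frac{\sqrt{- \frac{8}{9}} \left(-1 - -720\right)}{18} - -2631 = \frac{\frac{2 i \sqrt{2}}{3} \left(-1 + 720\right)}{18} + 2631 = \frac{1}{18} \frac{2 i \sqrt{2}}{3} \cdot 719 + 2631 = \frac{719 i \sqrt{2}}{27} + 2631 = 2631 + \frac{719 i \sqrt{2}}{27}$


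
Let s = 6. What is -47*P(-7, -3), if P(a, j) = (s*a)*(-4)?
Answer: -7896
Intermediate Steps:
P(a, j) = -24*a (P(a, j) = (6*a)*(-4) = -24*a)
-47*P(-7, -3) = -(-1128)*(-7) = -47*168 = -7896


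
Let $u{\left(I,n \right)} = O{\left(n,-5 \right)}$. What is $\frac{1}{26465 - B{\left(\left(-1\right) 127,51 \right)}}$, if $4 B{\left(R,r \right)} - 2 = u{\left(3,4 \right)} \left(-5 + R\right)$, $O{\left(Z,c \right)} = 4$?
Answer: $\frac{2}{53193} \approx 3.7599 \cdot 10^{-5}$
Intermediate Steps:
$u{\left(I,n \right)} = 4$
$B{\left(R,r \right)} = - \frac{9}{2} + R$ ($B{\left(R,r \right)} = \frac{1}{2} + \frac{4 \left(-5 + R\right)}{4} = \frac{1}{2} + \frac{-20 + 4 R}{4} = \frac{1}{2} + \left(-5 + R\right) = - \frac{9}{2} + R$)
$\frac{1}{26465 - B{\left(\left(-1\right) 127,51 \right)}} = \frac{1}{26465 - \left(- \frac{9}{2} - 127\right)} = \frac{1}{26465 - - \frac{263}{2}} = \frac{1}{26465 + \frac{263}{2}} = \frac{1}{\frac{53193}{2}} = \frac{2}{53193}$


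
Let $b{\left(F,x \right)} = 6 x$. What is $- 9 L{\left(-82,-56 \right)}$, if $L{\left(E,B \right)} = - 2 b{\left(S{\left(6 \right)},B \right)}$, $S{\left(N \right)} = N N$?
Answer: $-6048$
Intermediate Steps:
$S{\left(N \right)} = N^{2}$
$L{\left(E,B \right)} = - 12 B$ ($L{\left(E,B \right)} = - 2 \cdot 6 B = - 12 B$)
$- 9 L{\left(-82,-56 \right)} = - 9 \left(\left(-12\right) \left(-56\right)\right) = \left(-9\right) 672 = -6048$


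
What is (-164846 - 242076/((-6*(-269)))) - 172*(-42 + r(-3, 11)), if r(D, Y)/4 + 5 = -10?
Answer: -39664584/269 ≈ -1.4745e+5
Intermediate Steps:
r(D, Y) = -60 (r(D, Y) = -20 + 4*(-10) = -20 - 40 = -60)
(-164846 - 242076/((-6*(-269)))) - 172*(-42 + r(-3, 11)) = (-164846 - 242076/((-6*(-269)))) - 172*(-42 - 60) = (-164846 - 242076/1614) - 172*(-102) = (-164846 - 242076/1614) - 1*(-17544) = (-164846 - 1*40346/269) + 17544 = (-164846 - 40346/269) + 17544 = -44383920/269 + 17544 = -39664584/269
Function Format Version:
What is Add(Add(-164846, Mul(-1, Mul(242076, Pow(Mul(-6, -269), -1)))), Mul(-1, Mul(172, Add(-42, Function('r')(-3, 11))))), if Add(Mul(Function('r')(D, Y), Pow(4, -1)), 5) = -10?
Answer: Rational(-39664584, 269) ≈ -1.4745e+5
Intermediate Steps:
Function('r')(D, Y) = -60 (Function('r')(D, Y) = Add(-20, Mul(4, -10)) = Add(-20, -40) = -60)
Add(Add(-164846, Mul(-1, Mul(242076, Pow(Mul(-6, -269), -1)))), Mul(-1, Mul(172, Add(-42, Function('r')(-3, 11))))) = Add(Add(-164846, Mul(-1, Mul(242076, Pow(Mul(-6, -269), -1)))), Mul(-1, Mul(172, Add(-42, -60)))) = Add(Add(-164846, Mul(-1, Mul(242076, Pow(1614, -1)))), Mul(-1, Mul(172, -102))) = Add(Add(-164846, Mul(-1, Mul(242076, Rational(1, 1614)))), Mul(-1, -17544)) = Add(Add(-164846, Mul(-1, Rational(40346, 269))), 17544) = Add(Add(-164846, Rational(-40346, 269)), 17544) = Add(Rational(-44383920, 269), 17544) = Rational(-39664584, 269)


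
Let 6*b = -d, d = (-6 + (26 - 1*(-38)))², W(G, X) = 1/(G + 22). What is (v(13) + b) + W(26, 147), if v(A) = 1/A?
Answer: -349795/624 ≈ -560.57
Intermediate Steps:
W(G, X) = 1/(22 + G)
d = 3364 (d = (-6 + (26 + 38))² = (-6 + 64)² = 58² = 3364)
b = -1682/3 (b = (-1*3364)/6 = (⅙)*(-3364) = -1682/3 ≈ -560.67)
(v(13) + b) + W(26, 147) = (1/13 - 1682/3) + 1/(22 + 26) = (1/13 - 1682/3) + 1/48 = -21863/39 + 1/48 = -349795/624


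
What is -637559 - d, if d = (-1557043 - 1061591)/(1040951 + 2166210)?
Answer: -2044751741365/3207161 ≈ -6.3756e+5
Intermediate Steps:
d = -2618634/3207161 ≈ -0.81650
-637559 - d = -637559 - 1*(-2618634/3207161) = -637559 + 2618634/3207161 = -2044751741365/3207161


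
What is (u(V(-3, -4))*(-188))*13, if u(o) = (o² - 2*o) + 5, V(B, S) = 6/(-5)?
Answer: -540124/25 ≈ -21605.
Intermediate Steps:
V(B, S) = -6/5 (V(B, S) = 6*(-⅕) = -6/5)
u(o) = 5 + o² - 2*o
(u(V(-3, -4))*(-188))*13 = ((5 + (-6/5)² - 2*(-6/5))*(-188))*13 = ((5 + 36/25 + 12/5)*(-188))*13 = ((221/25)*(-188))*13 = -41548/25*13 = -540124/25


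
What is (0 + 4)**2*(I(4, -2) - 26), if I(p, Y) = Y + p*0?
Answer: -448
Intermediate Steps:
I(p, Y) = Y (I(p, Y) = Y + 0 = Y)
(0 + 4)**2*(I(4, -2) - 26) = (0 + 4)**2*(-2 - 26) = 4**2*(-28) = 16*(-28) = -448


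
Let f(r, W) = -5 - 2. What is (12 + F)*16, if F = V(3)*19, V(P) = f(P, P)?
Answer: -1936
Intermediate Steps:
f(r, W) = -7
V(P) = -7
F = -133 (F = -7*19 = -133)
(12 + F)*16 = (12 - 133)*16 = -121*16 = -1936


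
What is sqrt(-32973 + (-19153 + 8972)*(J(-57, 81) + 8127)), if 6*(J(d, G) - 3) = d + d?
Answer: 82*I*sqrt(12286) ≈ 9089.1*I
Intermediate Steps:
J(d, G) = 3 + d/3 (J(d, G) = 3 + (d + d)/6 = 3 + (2*d)/6 = 3 + d/3)
sqrt(-32973 + (-19153 + 8972)*(J(-57, 81) + 8127)) = sqrt(-32973 + (-19153 + 8972)*((3 + (1/3)*(-57)) + 8127)) = sqrt(-32973 - 10181*((3 - 19) + 8127)) = sqrt(-32973 - 10181*(-16 + 8127)) = sqrt(-32973 - 10181*8111) = sqrt(-32973 - 82578091) = sqrt(-82611064) = 82*I*sqrt(12286)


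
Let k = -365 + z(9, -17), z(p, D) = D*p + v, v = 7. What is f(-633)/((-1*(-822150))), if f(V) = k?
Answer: -73/117450 ≈ -0.00062154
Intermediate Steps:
z(p, D) = 7 + D*p (z(p, D) = D*p + 7 = 7 + D*p)
k = -511 (k = -365 + (7 - 17*9) = -365 + (7 - 153) = -365 - 146 = -511)
f(V) = -511
f(-633)/((-1*(-822150))) = -511/((-1*(-822150))) = -511/822150 = -511*1/822150 = -73/117450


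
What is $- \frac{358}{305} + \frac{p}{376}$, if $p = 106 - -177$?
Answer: $- \frac{48293}{114680} \approx -0.42111$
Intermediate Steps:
$p = 283$ ($p = 106 + 177 = 283$)
$- \frac{358}{305} + \frac{p}{376} = - \frac{358}{305} + \frac{283}{376} = - \frac{48293}{114680}$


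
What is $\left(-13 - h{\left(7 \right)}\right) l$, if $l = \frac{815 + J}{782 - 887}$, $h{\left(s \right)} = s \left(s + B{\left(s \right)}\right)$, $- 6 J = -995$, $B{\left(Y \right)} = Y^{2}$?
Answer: $\frac{52965}{14} \approx 3783.2$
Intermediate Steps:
$J = \frac{995}{6}$ ($J = \left(- \frac{1}{6}\right) \left(-995\right) = \frac{995}{6} \approx 165.83$)
$h{\left(s \right)} = s \left(s + s^{2}\right)$
$l = - \frac{1177}{126}$ ($l = \frac{815 + \frac{995}{6}}{782 - 887} = \frac{5885}{6 \left(-105\right)} = \frac{5885}{6} \left(- \frac{1}{105}\right) = - \frac{1177}{126} \approx -9.3413$)
$\left(-13 - h{\left(7 \right)}\right) l = \left(-13 - 7^{2} \left(1 + 7\right)\right) \left(- \frac{1177}{126}\right) = \left(-13 - 49 \cdot 8\right) \left(- \frac{1177}{126}\right) = \left(-13 - 392\right) \left(- \frac{1177}{126}\right) = \left(-405\right) \left(- \frac{1177}{126}\right) = \frac{52965}{14}$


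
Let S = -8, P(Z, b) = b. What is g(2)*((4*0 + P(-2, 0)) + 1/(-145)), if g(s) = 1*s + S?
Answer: 6/145 ≈ 0.041379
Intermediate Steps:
g(s) = -8 + s (g(s) = 1*s - 8 = s - 8 = -8 + s)
g(2)*((4*0 + P(-2, 0)) + 1/(-145)) = (-8 + 2)*((4*0 + 0) + 1/(-145)) = -6*((0 + 0) - 1/145) = -6*(0 - 1/145) = -6*(-1/145) = 6/145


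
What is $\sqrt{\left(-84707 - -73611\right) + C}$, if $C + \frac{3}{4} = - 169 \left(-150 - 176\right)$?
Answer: $\frac{\sqrt{175989}}{2} \approx 209.76$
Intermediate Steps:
$C = \frac{220373}{4}$ ($C = - \frac{3}{4} - 169 \left(-150 - 176\right) = - \frac{3}{4} - -55094 = - \frac{3}{4} + 55094 = \frac{220373}{4} \approx 55093.0$)
$\sqrt{\left(-84707 - -73611\right) + C} = \sqrt{\left(-84707 - -73611\right) + \frac{220373}{4}} = \sqrt{\left(-84707 + 73611\right) + \frac{220373}{4}} = \sqrt{-11096 + \frac{220373}{4}} = \sqrt{\frac{175989}{4}} = \frac{\sqrt{175989}}{2}$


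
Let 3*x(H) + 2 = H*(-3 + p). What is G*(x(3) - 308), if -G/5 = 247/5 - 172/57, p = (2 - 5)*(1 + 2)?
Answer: 12716678/171 ≈ 74367.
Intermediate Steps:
p = -9 (p = -3*3 = -9)
G = -13219/57 (G = -5*(247/5 - 172/57) = -5*13219/285 = -13219/57 ≈ -231.91)
x(H) = -2/3 - 4*H (x(H) = -2/3 + (H*(-3 - 9))/3 = -2/3 + (H*(-12))/3 = -2/3 + (-12*H)/3 = -2/3 - 4*H)
G*(x(3) - 308) = -13219*((-2/3 - 4*3) - 308)/57 = -13219*((-2/3 - 12) - 308)/57 = -13219*(-38/3 - 308)/57 = -13219/57*(-962/3) = 12716678/171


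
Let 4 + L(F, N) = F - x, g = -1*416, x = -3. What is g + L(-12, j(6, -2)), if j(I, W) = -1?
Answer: -429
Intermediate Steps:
g = -416
L(F, N) = -1 + F (L(F, N) = -4 + (F - 1*(-3)) = -4 + (F + 3) = -4 + (3 + F) = -1 + F)
g + L(-12, j(6, -2)) = -416 + (-1 - 12) = -416 - 13 = -429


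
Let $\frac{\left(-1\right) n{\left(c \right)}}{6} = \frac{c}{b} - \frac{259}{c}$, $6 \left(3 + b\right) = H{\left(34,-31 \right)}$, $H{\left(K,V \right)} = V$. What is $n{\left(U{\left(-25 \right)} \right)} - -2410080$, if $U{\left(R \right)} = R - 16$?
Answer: $\frac{4841714058}{2009} \approx 2.41 \cdot 10^{6}$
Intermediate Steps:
$U{\left(R \right)} = -16 + R$
$b = - \frac{49}{6}$ ($b = -3 + \frac{1}{6} \left(-31\right) = -3 - \frac{31}{6} = - \frac{49}{6} \approx -8.1667$)
$n{\left(c \right)} = \frac{1554}{c} + \frac{36 c}{49}$ ($n{\left(c \right)} = - 6 \left(\frac{c}{- \frac{49}{6}} - \frac{259}{c}\right) = - 6 \left(c \left(- \frac{6}{49}\right) - \frac{259}{c}\right) = - 6 \left(- \frac{6 c}{49} - \frac{259}{c}\right) = - 6 \left(- \frac{259}{c} - \frac{6 c}{49}\right) = \frac{1554}{c} + \frac{36 c}{49}$)
$n{\left(U{\left(-25 \right)} \right)} - -2410080 = \left(\frac{1554}{-16 - 25} + \frac{36 \left(-16 - 25\right)}{49}\right) - -2410080 = \left(\frac{1554}{-41} + \frac{36}{49} \left(-41\right)\right) + 2410080 = \left(1554 \left(- \frac{1}{41}\right) - \frac{1476}{49}\right) + 2410080 = \left(- \frac{1554}{41} - \frac{1476}{49}\right) + 2410080 = - \frac{136662}{2009} + 2410080 = \frac{4841714058}{2009}$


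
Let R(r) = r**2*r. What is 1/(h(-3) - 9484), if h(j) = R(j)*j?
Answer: -1/9403 ≈ -0.00010635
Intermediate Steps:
R(r) = r**3
h(j) = j**4 (h(j) = j**3*j = j**4)
1/(h(-3) - 9484) = 1/((-3)**4 - 9484) = 1/(81 - 9484) = 1/(-9403) = -1/9403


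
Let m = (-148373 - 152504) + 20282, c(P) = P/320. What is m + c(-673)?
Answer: -89791073/320 ≈ -2.8060e+5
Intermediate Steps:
c(P) = P/320 (c(P) = P*(1/320) = P/320)
m = -280595 (m = -300877 + 20282 = -280595)
m + c(-673) = -280595 + (1/320)*(-673) = -280595 - 673/320 = -89791073/320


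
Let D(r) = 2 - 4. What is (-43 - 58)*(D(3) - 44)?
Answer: 4646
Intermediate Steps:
D(r) = -2
(-43 - 58)*(D(3) - 44) = (-43 - 58)*(-2 - 44) = -101*(-46) = 4646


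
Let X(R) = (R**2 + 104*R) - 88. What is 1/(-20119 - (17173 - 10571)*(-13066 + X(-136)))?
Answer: 1/58090685 ≈ 1.7214e-8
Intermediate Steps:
X(R) = -88 + R**2 + 104*R
1/(-20119 - (17173 - 10571)*(-13066 + X(-136))) = 1/(-20119 - (17173 - 10571)*(-13066 + (-88 + (-136)**2 + 104*(-136)))) = 1/(-20119 - 6602*(-13066 + (-88 + 18496 - 14144))) = 1/(-20119 - 6602*(-13066 + 4264)) = 1/(-20119 - 6602*(-8802)) = 1/(-20119 - 1*(-58110804)) = 1/(-20119 + 58110804) = 1/58090685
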